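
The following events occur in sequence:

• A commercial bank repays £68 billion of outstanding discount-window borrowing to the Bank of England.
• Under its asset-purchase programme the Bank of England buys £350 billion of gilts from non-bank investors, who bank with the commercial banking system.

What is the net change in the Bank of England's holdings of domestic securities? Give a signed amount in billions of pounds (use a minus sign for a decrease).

Bank of England balance sheet:
  Assets:      Securities +£350B, Loans to banks −£68B
  Liabilities: Bank reserves +£282B
Commercial banking system:
  Assets:      Reserves at CB +£282B
  Liabilities: Checkable deposits +£350B, Borrowings from CB −£68B
So the change in the Bank of England's holdings of domestic securities is +£350 billion.

+£350 billion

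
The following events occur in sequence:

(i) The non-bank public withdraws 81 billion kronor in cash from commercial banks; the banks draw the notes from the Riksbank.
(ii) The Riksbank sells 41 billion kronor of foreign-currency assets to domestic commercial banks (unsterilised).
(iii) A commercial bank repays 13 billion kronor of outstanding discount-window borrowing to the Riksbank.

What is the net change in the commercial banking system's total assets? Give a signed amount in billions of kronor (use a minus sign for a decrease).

-94 billion

Riksbank balance sheet:
  Assets:      Loans to banks −13B, Foreign assets −41B
  Liabilities: Bank reserves −135B, Currency in circulation +81B
Commercial banking system:
  Assets:      Reserves at CB −135B, Foreign assets +41B
  Liabilities: Checkable deposits −81B, Borrowings from CB −13B
Change in total bank assets = -94 billion.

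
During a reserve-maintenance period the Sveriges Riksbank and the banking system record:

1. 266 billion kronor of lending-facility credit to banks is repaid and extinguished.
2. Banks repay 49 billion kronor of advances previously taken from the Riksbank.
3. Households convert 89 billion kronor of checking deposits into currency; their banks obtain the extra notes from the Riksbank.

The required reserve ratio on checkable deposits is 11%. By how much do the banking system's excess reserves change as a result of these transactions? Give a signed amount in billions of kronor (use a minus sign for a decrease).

Discount-window repayment 266 billion kronor: reserves −266B, deposits 0.
Discount-window repayment 49 billion kronor: reserves −49B, deposits 0.
Currency withdrawal 89 billion kronor: reserves −89B, deposits −89B.
Totals: Δreserves = −404B, Δdeposits = −89B.
Δrequired reserves = 11% × −89B = −9.79B.
Δexcess reserves = Δreserves − Δrequired = −404B − (−9.79B) = -394.21 billion.

-394.21 billion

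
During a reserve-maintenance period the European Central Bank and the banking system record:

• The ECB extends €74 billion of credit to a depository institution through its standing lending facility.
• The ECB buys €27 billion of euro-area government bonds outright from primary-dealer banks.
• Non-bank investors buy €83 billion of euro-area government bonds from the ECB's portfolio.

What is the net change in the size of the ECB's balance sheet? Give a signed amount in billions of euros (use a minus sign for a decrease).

Discount-window loan €74 billion: an ECB asset is acquired → +€74B.
OMO purchase (from banks) €27 billion: an ECB asset is acquired → +€27B.
Asset sale (to non-banks) €83 billion: an ECB asset is shed → −€83B.
Net: 74 + 27 − 83 = +€18 billion.

+€18 billion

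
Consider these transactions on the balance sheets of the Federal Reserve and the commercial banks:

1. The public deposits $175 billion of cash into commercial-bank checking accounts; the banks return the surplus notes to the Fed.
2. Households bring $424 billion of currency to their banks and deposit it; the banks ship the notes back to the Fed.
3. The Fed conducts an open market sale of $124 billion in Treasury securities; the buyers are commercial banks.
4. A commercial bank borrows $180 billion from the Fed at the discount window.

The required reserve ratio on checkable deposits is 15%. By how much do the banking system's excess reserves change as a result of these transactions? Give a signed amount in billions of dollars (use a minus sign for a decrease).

Currency deposit $175 billion: reserves +$175B, deposits +$175B.
Currency deposit $424 billion: reserves +$424B, deposits +$424B.
OMO sale (to banks) $124 billion: reserves −$124B, deposits 0.
Discount-window loan $180 billion: reserves +$180B, deposits 0.
Totals: Δreserves = +$655B, Δdeposits = +$599B.
Δrequired reserves = 15% × +$599B = +$89.85B.
Δexcess reserves = Δreserves − Δrequired = +$655B − (+$89.85B) = +$565.15 billion.

+$565.15 billion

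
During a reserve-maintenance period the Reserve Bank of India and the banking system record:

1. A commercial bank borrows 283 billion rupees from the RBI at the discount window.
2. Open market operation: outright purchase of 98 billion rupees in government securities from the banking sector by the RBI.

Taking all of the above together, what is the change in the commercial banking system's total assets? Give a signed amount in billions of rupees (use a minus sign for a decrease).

Discount-window loan 283 billion rupees: bank balance sheets expand → +283B.
OMO purchase (from banks) 98 billion rupees: just an asset swap on bank balance sheets → 0.
Net: 283 + 0 = +283 billion.

+283 billion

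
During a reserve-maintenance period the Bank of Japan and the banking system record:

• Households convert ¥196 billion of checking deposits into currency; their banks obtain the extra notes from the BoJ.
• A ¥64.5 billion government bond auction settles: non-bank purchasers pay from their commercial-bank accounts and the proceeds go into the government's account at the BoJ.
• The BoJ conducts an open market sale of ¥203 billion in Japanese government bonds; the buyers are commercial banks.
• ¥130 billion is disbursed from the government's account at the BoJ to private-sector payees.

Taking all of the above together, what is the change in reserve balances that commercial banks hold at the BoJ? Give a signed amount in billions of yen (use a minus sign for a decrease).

BoJ balance sheet:
  Assets:      Securities −¥203B
  Liabilities: Bank reserves −¥333.5B, Currency in circulation +¥196B, Government deposits −¥65.5B
So the change in reserve balances that commercial banks hold at the BoJ is -¥333.5 billion.

-¥333.5 billion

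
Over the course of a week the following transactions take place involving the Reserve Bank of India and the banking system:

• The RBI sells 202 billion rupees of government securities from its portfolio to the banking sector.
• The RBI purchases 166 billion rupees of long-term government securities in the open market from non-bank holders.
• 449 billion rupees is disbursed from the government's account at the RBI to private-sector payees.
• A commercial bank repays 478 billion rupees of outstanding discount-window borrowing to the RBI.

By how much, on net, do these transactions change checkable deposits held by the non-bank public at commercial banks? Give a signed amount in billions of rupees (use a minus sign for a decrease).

+615 billion

RBI balance sheet:
  Assets:      Securities −36B, Loans to banks −478B
  Liabilities: Bank reserves −65B, Government deposits −449B
Commercial banking system:
  Assets:      Reserves at CB −65B, Securities +202B
  Liabilities: Checkable deposits +615B, Borrowings from CB −478B
So the change in checkable deposits held by the non-bank public at commercial banks is +615 billion.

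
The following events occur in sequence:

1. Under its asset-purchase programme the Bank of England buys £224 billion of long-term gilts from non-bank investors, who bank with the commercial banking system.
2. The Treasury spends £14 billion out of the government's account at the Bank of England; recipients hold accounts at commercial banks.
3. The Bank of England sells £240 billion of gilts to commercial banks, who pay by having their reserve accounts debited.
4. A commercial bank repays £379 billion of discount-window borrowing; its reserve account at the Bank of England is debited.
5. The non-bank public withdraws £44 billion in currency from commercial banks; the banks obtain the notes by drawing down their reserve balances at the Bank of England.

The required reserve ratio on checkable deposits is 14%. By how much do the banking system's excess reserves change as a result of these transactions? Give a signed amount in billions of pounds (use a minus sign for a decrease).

-£452.16 billion

Asset purchase (from non-banks) £224 billion: reserves +£224B, deposits +£224B.
Government spending £14 billion: reserves +£14B, deposits +£14B.
OMO sale (to banks) £240 billion: reserves −£240B, deposits 0.
Discount-window repayment £379 billion: reserves −£379B, deposits 0.
Currency withdrawal £44 billion: reserves −£44B, deposits −£44B.
Totals: Δreserves = −£425B, Δdeposits = +£194B.
Δrequired reserves = 14% × +£194B = +£27.16B.
Δexcess reserves = Δreserves − Δrequired = −£425B − (+£27.16B) = -£452.16 billion.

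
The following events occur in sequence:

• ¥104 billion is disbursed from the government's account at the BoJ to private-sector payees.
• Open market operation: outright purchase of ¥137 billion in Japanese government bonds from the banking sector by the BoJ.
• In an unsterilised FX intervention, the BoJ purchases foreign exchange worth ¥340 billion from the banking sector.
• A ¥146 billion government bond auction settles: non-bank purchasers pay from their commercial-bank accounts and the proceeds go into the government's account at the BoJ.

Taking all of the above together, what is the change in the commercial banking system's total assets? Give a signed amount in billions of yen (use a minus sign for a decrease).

BoJ balance sheet:
  Assets:      Securities +¥137B, Foreign assets +¥340B
  Liabilities: Bank reserves +¥435B, Government deposits +¥42B
Commercial banking system:
  Assets:      Reserves at CB +¥435B, Securities −¥137B, Foreign assets −¥340B
  Liabilities: Checkable deposits −¥42B
Change in total bank assets = -¥42 billion.

-¥42 billion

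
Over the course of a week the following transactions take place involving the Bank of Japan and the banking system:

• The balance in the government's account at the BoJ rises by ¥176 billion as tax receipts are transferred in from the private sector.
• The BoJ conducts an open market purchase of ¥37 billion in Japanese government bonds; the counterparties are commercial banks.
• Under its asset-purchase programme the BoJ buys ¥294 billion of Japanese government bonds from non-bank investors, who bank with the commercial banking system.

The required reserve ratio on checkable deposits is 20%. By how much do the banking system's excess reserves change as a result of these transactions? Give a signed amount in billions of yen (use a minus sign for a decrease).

Government account inflow ¥176 billion: reserves −¥176B, deposits −¥176B.
OMO purchase (from banks) ¥37 billion: reserves +¥37B, deposits 0.
Asset purchase (from non-banks) ¥294 billion: reserves +¥294B, deposits +¥294B.
Totals: Δreserves = +¥155B, Δdeposits = +¥118B.
Δrequired reserves = 20% × +¥118B = +¥23.6B.
Δexcess reserves = Δreserves − Δrequired = +¥155B − (+¥23.6B) = +¥131.4 billion.

+¥131.4 billion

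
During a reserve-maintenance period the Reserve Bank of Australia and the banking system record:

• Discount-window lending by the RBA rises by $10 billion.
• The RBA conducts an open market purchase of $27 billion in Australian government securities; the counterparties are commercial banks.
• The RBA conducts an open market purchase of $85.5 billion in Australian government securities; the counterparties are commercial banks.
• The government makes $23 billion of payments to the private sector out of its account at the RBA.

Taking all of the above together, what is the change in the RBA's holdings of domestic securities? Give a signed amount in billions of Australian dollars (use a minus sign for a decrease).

+$112.5 billion

RBA balance sheet:
  Assets:      Securities +$112.5B, Loans to banks +$10B
  Liabilities: Bank reserves +$145.5B, Government deposits −$23B
So the change in the RBA's holdings of domestic securities is +$112.5 billion.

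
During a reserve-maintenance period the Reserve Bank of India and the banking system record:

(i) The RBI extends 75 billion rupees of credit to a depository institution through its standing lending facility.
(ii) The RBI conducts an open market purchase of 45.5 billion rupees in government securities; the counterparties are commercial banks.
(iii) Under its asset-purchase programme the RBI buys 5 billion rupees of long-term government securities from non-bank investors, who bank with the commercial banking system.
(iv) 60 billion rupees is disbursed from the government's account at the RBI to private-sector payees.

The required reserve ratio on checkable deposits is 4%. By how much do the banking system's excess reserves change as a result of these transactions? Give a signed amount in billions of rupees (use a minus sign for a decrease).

+182.9 billion

Discount-window loan 75 billion rupees: reserves +75B, deposits 0.
OMO purchase (from banks) 45.5 billion rupees: reserves +45.5B, deposits 0.
Asset purchase (from non-banks) 5 billion rupees: reserves +5B, deposits +5B.
Government spending 60 billion rupees: reserves +60B, deposits +60B.
Totals: Δreserves = +185.5B, Δdeposits = +65B.
Δrequired reserves = 4% × +65B = +2.6B.
Δexcess reserves = Δreserves − Δrequired = +185.5B − (+2.6B) = +182.9 billion.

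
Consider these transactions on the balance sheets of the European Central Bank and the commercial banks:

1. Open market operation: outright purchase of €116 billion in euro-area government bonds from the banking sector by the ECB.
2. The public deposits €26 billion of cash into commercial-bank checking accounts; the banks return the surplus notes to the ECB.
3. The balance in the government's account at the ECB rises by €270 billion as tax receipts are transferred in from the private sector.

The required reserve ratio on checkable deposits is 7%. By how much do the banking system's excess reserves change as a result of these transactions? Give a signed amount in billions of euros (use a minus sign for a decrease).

OMO purchase (from banks) €116 billion: reserves +€116B, deposits 0.
Currency deposit €26 billion: reserves +€26B, deposits +€26B.
Government account inflow €270 billion: reserves −€270B, deposits −€270B.
Totals: Δreserves = −€128B, Δdeposits = −€244B.
Δrequired reserves = 7% × −€244B = −€17.08B.
Δexcess reserves = Δreserves − Δrequired = −€128B − (−€17.08B) = -€110.92 billion.

-€110.92 billion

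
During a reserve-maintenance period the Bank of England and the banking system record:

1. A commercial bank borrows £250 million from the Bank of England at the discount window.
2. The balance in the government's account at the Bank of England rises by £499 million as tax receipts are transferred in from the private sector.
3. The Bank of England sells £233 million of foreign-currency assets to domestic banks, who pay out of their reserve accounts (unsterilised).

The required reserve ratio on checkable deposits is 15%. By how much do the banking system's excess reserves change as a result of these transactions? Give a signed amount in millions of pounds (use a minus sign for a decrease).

Discount-window loan £250 million: reserves +£250M, deposits 0.
Government account inflow £499 million: reserves −£499M, deposits −£499M.
FX sale £233 million: reserves −£233M, deposits 0.
Totals: Δreserves = −£482M, Δdeposits = −£499M.
Δrequired reserves = 15% × −£499M = −£74.85M.
Δexcess reserves = Δreserves − Δrequired = −£482M − (−£74.85M) = -£407.15 million.

-£407.15 million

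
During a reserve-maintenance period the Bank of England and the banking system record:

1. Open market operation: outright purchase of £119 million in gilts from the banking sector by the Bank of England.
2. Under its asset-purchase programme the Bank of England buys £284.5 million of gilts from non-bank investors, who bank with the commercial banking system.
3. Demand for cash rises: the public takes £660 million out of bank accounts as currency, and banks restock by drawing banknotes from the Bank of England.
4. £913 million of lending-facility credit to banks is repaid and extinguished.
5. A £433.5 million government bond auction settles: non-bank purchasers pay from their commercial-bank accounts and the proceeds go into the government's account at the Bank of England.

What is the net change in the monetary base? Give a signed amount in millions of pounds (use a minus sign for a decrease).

Bank of England balance sheet:
  Assets:      Securities +£403.5M, Loans to banks −£913M
  Liabilities: Bank reserves −£1603M, Currency in circulation +£660M, Government deposits +£433.5M
Commercial banking system:
  Assets:      Reserves at CB −£1603M, Securities −£119M
  Liabilities: Checkable deposits −£809M, Borrowings from CB −£913M
Monetary base = currency + reserves: +£660M + (−£1603M) = -£943 million.

-£943 million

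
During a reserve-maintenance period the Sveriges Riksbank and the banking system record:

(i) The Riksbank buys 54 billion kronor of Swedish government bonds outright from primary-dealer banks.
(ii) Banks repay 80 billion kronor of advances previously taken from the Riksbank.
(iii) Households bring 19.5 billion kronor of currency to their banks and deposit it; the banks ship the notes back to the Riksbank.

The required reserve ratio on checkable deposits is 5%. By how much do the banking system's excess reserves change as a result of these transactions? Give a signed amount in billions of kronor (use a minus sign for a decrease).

-7.475 billion

OMO purchase (from banks) 54 billion kronor: reserves +54B, deposits 0.
Discount-window repayment 80 billion kronor: reserves −80B, deposits 0.
Currency deposit 19.5 billion kronor: reserves +19.5B, deposits +19.5B.
Totals: Δreserves = −6.5B, Δdeposits = +19.5B.
Δrequired reserves = 5% × +19.5B = +0.975B.
Δexcess reserves = Δreserves − Δrequired = −6.5B − (+0.975B) = -7.475 billion.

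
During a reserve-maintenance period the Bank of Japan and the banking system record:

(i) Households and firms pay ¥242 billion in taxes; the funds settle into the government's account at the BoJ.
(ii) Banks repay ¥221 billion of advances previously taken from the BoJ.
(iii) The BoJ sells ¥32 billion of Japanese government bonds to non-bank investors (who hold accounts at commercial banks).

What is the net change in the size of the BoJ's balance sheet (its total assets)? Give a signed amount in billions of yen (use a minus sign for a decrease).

-¥253 billion

BoJ balance sheet:
  Assets:      Securities −¥32B, Loans to banks −¥221B
  Liabilities: Bank reserves −¥495B, Government deposits +¥242B
Change in total BoJ assets = -¥253 billion.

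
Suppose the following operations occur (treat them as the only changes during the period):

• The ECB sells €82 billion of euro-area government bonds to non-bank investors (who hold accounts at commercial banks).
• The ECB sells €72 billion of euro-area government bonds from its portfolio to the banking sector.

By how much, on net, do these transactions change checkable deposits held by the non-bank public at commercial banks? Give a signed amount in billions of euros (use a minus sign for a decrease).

-€82 billion

ECB balance sheet:
  Assets:      Securities −€154B
  Liabilities: Bank reserves −€154B
Commercial banking system:
  Assets:      Reserves at CB −€154B, Securities +€72B
  Liabilities: Checkable deposits −€82B
So the change in checkable deposits held by the non-bank public at commercial banks is -€82 billion.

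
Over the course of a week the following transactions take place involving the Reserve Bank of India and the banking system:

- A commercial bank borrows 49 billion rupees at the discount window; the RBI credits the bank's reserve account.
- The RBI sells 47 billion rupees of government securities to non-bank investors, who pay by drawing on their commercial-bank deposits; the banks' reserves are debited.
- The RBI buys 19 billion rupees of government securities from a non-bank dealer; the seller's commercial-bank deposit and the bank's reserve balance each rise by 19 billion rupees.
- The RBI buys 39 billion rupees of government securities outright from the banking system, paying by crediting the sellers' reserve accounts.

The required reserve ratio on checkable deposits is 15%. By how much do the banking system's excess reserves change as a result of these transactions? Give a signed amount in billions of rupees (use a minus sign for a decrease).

Discount-window loan 49 billion rupees: reserves +49B, deposits 0.
Asset sale (to non-banks) 47 billion rupees: reserves −47B, deposits −47B.
Asset purchase (from non-banks) 19 billion rupees: reserves +19B, deposits +19B.
OMO purchase (from banks) 39 billion rupees: reserves +39B, deposits 0.
Totals: Δreserves = +60B, Δdeposits = −28B.
Δrequired reserves = 15% × −28B = −4.2B.
Δexcess reserves = Δreserves − Δrequired = +60B − (−4.2B) = +64.2 billion.

+64.2 billion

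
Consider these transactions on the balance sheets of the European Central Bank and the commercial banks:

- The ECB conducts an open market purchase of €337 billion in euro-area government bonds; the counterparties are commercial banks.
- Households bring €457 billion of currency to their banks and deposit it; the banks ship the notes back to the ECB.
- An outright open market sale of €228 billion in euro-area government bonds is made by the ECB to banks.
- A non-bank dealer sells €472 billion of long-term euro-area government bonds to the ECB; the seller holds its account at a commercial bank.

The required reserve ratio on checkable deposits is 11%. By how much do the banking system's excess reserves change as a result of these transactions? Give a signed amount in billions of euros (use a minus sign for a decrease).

OMO purchase (from banks) €337 billion: reserves +€337B, deposits 0.
Currency deposit €457 billion: reserves +€457B, deposits +€457B.
OMO sale (to banks) €228 billion: reserves −€228B, deposits 0.
Asset purchase (from non-banks) €472 billion: reserves +€472B, deposits +€472B.
Totals: Δreserves = +€1038B, Δdeposits = +€929B.
Δrequired reserves = 11% × +€929B = +€102.19B.
Δexcess reserves = Δreserves − Δrequired = +€1038B − (+€102.19B) = +€935.81 billion.

+€935.81 billion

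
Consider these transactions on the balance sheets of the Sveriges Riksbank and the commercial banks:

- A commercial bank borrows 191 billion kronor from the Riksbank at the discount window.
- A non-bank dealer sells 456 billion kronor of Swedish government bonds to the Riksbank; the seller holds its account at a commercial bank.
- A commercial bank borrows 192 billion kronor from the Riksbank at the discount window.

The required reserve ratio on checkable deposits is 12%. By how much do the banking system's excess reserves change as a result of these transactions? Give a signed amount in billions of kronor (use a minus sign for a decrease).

+784.28 billion

Discount-window loan 191 billion kronor: reserves +191B, deposits 0.
Asset purchase (from non-banks) 456 billion kronor: reserves +456B, deposits +456B.
Discount-window loan 192 billion kronor: reserves +192B, deposits 0.
Totals: Δreserves = +839B, Δdeposits = +456B.
Δrequired reserves = 12% × +456B = +54.72B.
Δexcess reserves = Δreserves − Δrequired = +839B − (+54.72B) = +784.28 billion.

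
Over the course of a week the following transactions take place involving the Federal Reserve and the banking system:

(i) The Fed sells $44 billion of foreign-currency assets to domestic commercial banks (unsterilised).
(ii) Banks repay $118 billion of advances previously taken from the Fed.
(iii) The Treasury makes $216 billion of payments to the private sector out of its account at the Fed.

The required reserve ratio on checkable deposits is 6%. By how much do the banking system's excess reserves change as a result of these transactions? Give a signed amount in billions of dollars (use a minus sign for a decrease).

FX sale $44 billion: reserves −$44B, deposits 0.
Discount-window repayment $118 billion: reserves −$118B, deposits 0.
Government spending $216 billion: reserves +$216B, deposits +$216B.
Totals: Δreserves = +$54B, Δdeposits = +$216B.
Δrequired reserves = 6% × +$216B = +$12.96B.
Δexcess reserves = Δreserves − Δrequired = +$54B − (+$12.96B) = +$41.04 billion.

+$41.04 billion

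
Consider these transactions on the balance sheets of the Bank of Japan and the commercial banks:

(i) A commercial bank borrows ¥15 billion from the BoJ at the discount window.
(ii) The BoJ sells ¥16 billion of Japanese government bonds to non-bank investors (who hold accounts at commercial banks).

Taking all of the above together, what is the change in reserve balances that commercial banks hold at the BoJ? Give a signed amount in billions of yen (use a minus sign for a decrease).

-¥1 billion

BoJ balance sheet:
  Assets:      Securities −¥16B, Loans to banks +¥15B
  Liabilities: Bank reserves −¥1B
So the change in reserve balances that commercial banks hold at the BoJ is -¥1 billion.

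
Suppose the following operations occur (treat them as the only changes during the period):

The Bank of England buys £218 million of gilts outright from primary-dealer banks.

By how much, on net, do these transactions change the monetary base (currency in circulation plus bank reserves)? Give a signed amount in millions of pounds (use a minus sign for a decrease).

OMO purchase (from banks) £218 million: Bank of England balance sheet expands → +£218M.

+£218 million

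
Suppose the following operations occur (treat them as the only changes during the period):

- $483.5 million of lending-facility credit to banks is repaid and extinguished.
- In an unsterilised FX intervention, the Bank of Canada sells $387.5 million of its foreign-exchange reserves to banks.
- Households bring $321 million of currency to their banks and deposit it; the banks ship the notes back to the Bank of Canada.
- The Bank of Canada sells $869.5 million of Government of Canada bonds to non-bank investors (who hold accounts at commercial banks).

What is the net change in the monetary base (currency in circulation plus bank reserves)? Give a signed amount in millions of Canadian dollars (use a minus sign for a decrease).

Bank of Canada balance sheet:
  Assets:      Securities −$869.5M, Loans to banks −$483.5M, Foreign assets −$387.5M
  Liabilities: Bank reserves −$1419.5M, Currency in circulation −$321M
Monetary base = currency + reserves: −$321M + (−$1419.5M) = -$1740.5 million.

-$1740.5 million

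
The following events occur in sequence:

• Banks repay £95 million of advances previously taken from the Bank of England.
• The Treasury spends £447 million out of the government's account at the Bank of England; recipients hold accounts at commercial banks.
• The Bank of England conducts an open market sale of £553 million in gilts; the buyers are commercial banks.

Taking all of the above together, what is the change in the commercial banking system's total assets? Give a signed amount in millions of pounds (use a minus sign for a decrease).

Bank of England balance sheet:
  Assets:      Securities −£553M, Loans to banks −£95M
  Liabilities: Bank reserves −£201M, Government deposits −£447M
Commercial banking system:
  Assets:      Reserves at CB −£201M, Securities +£553M
  Liabilities: Checkable deposits +£447M, Borrowings from CB −£95M
Change in total bank assets = +£352 million.

+£352 million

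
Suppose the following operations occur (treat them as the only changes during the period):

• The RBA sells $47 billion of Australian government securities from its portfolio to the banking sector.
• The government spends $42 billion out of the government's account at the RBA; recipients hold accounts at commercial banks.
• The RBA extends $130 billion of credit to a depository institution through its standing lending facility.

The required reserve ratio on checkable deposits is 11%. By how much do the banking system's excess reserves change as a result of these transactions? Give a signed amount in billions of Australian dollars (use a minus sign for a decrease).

+$120.38 billion

OMO sale (to banks) $47 billion: reserves −$47B, deposits 0.
Government spending $42 billion: reserves +$42B, deposits +$42B.
Discount-window loan $130 billion: reserves +$130B, deposits 0.
Totals: Δreserves = +$125B, Δdeposits = +$42B.
Δrequired reserves = 11% × +$42B = +$4.62B.
Δexcess reserves = Δreserves − Δrequired = +$125B − (+$4.62B) = +$120.38 billion.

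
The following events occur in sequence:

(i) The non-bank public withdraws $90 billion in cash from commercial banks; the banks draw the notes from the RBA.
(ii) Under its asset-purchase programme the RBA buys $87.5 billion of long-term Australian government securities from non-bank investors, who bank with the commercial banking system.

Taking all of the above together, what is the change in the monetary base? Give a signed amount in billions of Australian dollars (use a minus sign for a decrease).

Currency withdrawal $90 billion: just a shift between currency and reserves — both are base money → 0.
Asset purchase (from non-banks) $87.5 billion: RBA balance sheet expands → +$87.5B.
Net: 0 + 87.5 = +$87.5 billion.

+$87.5 billion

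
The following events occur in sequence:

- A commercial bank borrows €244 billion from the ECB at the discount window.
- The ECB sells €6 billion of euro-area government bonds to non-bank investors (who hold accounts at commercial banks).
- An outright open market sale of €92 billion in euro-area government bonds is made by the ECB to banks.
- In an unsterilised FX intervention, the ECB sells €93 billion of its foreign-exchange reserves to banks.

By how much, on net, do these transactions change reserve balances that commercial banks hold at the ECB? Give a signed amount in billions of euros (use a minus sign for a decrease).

+€53 billion

Discount-window loan €244 billion: the loan is credited to the bank's reserve account → +€244B.
Asset sale (to non-banks) €6 billion: the non-bank buyers' banks settle from reserves → −€6B.
OMO sale (to banks) €92 billion: the buying banks pay out of their reserve balances → −€92B.
FX sale €93 billion: the buying banks pay out of their reserve balances → −€93B.
Net: 244 − 6 − 92 − 93 = +€53 billion.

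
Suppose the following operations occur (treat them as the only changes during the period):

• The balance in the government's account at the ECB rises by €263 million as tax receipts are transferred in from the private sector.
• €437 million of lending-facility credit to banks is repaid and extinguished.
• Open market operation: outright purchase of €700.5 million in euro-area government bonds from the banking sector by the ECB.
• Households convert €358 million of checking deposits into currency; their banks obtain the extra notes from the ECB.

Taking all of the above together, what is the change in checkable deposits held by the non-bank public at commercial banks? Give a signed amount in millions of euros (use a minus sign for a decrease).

-€621 million

ECB balance sheet:
  Assets:      Securities +€700.5M, Loans to banks −€437M
  Liabilities: Bank reserves −€357.5M, Currency in circulation +€358M, Government deposits +€263M
Commercial banking system:
  Assets:      Reserves at CB −€357.5M, Securities −€700.5M
  Liabilities: Checkable deposits −€621M, Borrowings from CB −€437M
So the change in checkable deposits held by the non-bank public at commercial banks is -€621 million.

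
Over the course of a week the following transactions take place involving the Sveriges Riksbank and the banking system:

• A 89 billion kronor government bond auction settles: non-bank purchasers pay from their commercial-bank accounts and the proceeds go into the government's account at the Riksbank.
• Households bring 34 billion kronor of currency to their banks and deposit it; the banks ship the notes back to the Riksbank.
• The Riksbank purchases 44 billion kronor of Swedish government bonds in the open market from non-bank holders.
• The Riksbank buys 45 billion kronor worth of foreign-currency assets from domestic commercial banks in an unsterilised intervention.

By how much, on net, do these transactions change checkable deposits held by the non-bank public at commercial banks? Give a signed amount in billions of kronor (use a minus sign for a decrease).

Riksbank balance sheet:
  Assets:      Securities +44B, Foreign assets +45B
  Liabilities: Bank reserves +34B, Currency in circulation −34B, Government deposits +89B
Commercial banking system:
  Assets:      Reserves at CB +34B, Foreign assets −45B
  Liabilities: Checkable deposits −11B
So the change in checkable deposits held by the non-bank public at commercial banks is -11 billion.

-11 billion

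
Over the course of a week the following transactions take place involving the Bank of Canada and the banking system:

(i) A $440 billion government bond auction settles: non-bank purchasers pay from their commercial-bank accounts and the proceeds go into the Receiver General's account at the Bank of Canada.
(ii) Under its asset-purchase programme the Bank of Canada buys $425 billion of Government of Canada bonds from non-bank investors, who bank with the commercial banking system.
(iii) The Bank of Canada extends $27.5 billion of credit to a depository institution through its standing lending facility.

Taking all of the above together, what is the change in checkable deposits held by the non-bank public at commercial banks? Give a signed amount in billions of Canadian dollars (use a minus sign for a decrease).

-$15 billion

Government account inflow $440 billion: non-bank counterparties' bank balances fall → −$440B.
Asset purchase (from non-banks) $425 billion: non-bank counterparties' bank balances rise → +$425B.
Discount-window loan $27.5 billion: the counterparty is a bank, so public deposits are unchanged → 0.
Net: −440 + 425 + 0 = -$15 billion.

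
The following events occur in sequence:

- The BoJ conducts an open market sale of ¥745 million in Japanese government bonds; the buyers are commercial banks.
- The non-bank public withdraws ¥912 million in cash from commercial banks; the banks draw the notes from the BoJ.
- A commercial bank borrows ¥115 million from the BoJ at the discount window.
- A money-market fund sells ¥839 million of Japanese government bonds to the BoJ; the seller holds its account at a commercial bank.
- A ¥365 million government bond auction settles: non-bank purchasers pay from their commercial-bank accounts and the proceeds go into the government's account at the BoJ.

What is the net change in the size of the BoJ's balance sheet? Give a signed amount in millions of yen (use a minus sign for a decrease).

BoJ balance sheet:
  Assets:      Securities +¥94M, Loans to banks +¥115M
  Liabilities: Bank reserves −¥1068M, Currency in circulation +¥912M, Government deposits +¥365M
Change in total BoJ assets = +¥209 million.

+¥209 million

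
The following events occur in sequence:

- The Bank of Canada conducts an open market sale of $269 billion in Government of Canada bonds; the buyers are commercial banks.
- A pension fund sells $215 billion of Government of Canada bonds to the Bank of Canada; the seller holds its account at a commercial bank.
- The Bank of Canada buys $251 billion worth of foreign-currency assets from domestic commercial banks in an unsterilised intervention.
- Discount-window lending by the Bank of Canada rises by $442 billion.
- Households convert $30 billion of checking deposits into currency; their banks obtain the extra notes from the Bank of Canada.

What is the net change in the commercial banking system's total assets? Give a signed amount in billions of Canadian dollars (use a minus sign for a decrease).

+$627 billion

OMO sale (to banks) $269 billion: just an asset swap on bank balance sheets → 0.
Asset purchase (from non-banks) $215 billion: bank balance sheets expand → +$215B.
FX purchase $251 billion: just an asset swap on bank balance sheets → 0.
Discount-window loan $442 billion: bank balance sheets expand → +$442B.
Currency withdrawal $30 billion: bank balance sheets shrink → −$30B.
Net: 0 + 215 + 0 + 442 − 30 = +$627 billion.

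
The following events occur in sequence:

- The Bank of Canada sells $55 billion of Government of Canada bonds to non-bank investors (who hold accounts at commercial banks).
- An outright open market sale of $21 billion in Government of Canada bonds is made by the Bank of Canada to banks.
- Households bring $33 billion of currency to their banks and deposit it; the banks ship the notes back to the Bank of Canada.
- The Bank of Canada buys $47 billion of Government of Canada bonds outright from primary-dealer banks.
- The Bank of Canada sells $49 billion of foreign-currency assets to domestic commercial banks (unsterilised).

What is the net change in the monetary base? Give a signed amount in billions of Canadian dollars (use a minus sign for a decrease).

Asset sale (to non-banks) $55 billion: Bank of Canada balance sheet contracts → −$55B.
OMO sale (to banks) $21 billion: Bank of Canada balance sheet contracts → −$21B.
Currency deposit $33 billion: just a shift between currency and reserves — both are base money → 0.
OMO purchase (from banks) $47 billion: Bank of Canada balance sheet expands → +$47B.
FX sale $49 billion: Bank of Canada balance sheet contracts → −$49B.
Net: −55 − 21 + 0 + 47 − 49 = -$78 billion.

-$78 billion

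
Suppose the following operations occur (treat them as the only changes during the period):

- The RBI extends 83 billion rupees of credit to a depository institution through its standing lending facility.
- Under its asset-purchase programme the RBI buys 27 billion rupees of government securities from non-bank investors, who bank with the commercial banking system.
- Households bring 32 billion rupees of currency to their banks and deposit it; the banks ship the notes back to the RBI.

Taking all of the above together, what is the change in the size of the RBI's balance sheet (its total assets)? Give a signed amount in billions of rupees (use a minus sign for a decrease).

+110 billion

Discount-window loan 83 billion rupees: an RBI asset is acquired → +83B.
Asset purchase (from non-banks) 27 billion rupees: an RBI asset is acquired → +27B.
Currency deposit 32 billion rupees: only the composition of liabilities changes → 0.
Net: 83 + 27 + 0 = +110 billion.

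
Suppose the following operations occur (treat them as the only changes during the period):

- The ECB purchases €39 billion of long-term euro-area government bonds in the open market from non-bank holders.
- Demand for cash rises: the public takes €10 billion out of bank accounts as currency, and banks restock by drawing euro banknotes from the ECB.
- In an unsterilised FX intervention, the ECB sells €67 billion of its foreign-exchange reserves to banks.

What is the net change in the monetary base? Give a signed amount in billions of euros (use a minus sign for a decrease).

-€28 billion

ECB balance sheet:
  Assets:      Securities +€39B, Foreign assets −€67B
  Liabilities: Bank reserves −€38B, Currency in circulation +€10B
Monetary base = currency + reserves: +€10B + (−€38B) = -€28 billion.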